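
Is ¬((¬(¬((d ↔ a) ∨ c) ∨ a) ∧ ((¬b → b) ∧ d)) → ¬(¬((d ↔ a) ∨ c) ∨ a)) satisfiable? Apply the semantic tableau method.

Unsatisfiable

Initial set: {¬((¬(¬((d ↔ a) ∨ c) ∨ a) ∧ ((¬b → b) ∧ d)) → ¬(¬((d ↔ a) ∨ c) ∨ a))}.
¬((¬(¬((d ↔ a) ∨ c) ∨ a) ∧ ((¬b → b) ∧ d)) → ¬(¬((d ↔ a) ∨ c) ∨ a)): α-rule — add (¬(¬((d ↔ a) ∨ c) ∨ a) ∧ ((¬b → b) ∧ d)), ¬¬(¬((d ↔ a) ∨ c) ∨ a).
(¬(¬((d ↔ a) ∨ c) ∨ a) ∧ ((¬b → b) ∧ d)): α-rule — add ¬(¬((d ↔ a) ∨ c) ∨ a), ((¬b → b) ∧ d).
¬(¬((d ↔ a) ∨ c) ∨ a): α-rule — add ¬¬((d ↔ a) ∨ c), ¬a.
((¬b → b) ∧ d): α-rule — add (¬b → b), d.
¬¬(¬((d ↔ a) ∨ c) ∨ a): β-rule — branch into ¬((d ↔ a) ∨ c)  //  a.
  branch 1 (add ¬((d ↔ a) ∨ c)):
    ¬((d ↔ a) ∨ c): α-rule — add ¬(d ↔ a), ¬c.
    ¬¬((d ↔ a) ∨ c): β-rule — branch into (d ↔ a)  //  c.
      branch 1.1 (add (d ↔ a)):
        (¬b → b): β-rule — branch into ¬¬b  //  b.
          branch 1.1.1 (add ¬¬b):
            ¬(d ↔ a): β-rule — branch into d, ¬a  //  ¬d, a.
              branch 1.1.1.1 (add d, ¬a):
                (d ↔ a): β-rule — branch into d, a  //  ¬d, ¬a.
                  branch 1.1.1.1.1 (add d, a):
                    × closes — contains both a and ¬a.
                  branch 1.1.1.1.2 (add ¬d, ¬a):
                    × closes — contains both d and ¬d.
              branch 1.1.1.2 (add ¬d, a):
                × closes — contains both d and ¬d.
          branch 1.1.2 (add b):
            ¬(d ↔ a): β-rule — branch into d, ¬a  //  ¬d, a.
              branch 1.1.2.1 (add d, ¬a):
                (d ↔ a): β-rule — branch into d, a  //  ¬d, ¬a.
                  branch 1.1.2.1.1 (add d, a):
                    × closes — contains both a and ¬a.
                  branch 1.1.2.1.2 (add ¬d, ¬a):
                    × closes — contains both d and ¬d.
              branch 1.1.2.2 (add ¬d, a):
                × closes — contains both d and ¬d.
      branch 1.2 (add c):
        × closes — contains both c and ¬c.
  branch 2 (add a):
    × closes — contains both a and ¬a.
All 8 branches close.
Every branch closed; the formula is unsatisfiable.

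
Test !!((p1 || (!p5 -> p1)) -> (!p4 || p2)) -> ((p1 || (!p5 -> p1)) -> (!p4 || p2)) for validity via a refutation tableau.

Valid

Assume the negation and expand:
Initial set: {!(!!((p1 || (!p5 -> p1)) -> (!p4 || p2)) -> ((p1 || (!p5 -> p1)) -> (!p4 || p2)))}.
!(!!((p1 || (!p5 -> p1)) -> (!p4 || p2)) -> ((p1 || (!p5 -> p1)) -> (!p4 || p2))): α-rule — add !!((p1 || (!p5 -> p1)) -> (!p4 || p2)), !((p1 || (!p5 -> p1)) -> (!p4 || p2)).
!!((p1 || (!p5 -> p1)) -> (!p4 || p2)): drop double negation, giving ((p1 || (!p5 -> p1)) -> (!p4 || p2)).
!((p1 || (!p5 -> p1)) -> (!p4 || p2)): α-rule — add (p1 || (!p5 -> p1)), !(!p4 || p2).
!(!p4 || p2): α-rule — add !!p4, !p2.
((p1 || (!p5 -> p1)) -> (!p4 || p2)): β-rule — branch into !(p1 || (!p5 -> p1))  //  (!p4 || p2).
  branch 1 (add !(p1 || (!p5 -> p1))):
    !(p1 || (!p5 -> p1)): α-rule — add !p1, !(!p5 -> p1).
    !(!p5 -> p1): α-rule — add !p5, !p1.
    (p1 || (!p5 -> p1)): β-rule — branch into p1  //  (!p5 -> p1).
      branch 1.1 (add p1):
        × closes — contains both p1 and !p1.
      branch 1.2 (add (!p5 -> p1)):
        (!p5 -> p1): β-rule — branch into !!p5  //  p1.
          branch 1.2.1 (add !!p5):
            × closes — contains both p5 and !p5.
          branch 1.2.2 (add p1):
            × closes — contains both p1 and !p1.
  branch 2 (add (!p4 || p2)):
    (p1 || (!p5 -> p1)): β-rule — branch into p1  //  (!p5 -> p1).
      branch 2.1 (add p1):
        (!p4 || p2): β-rule — branch into !p4  //  p2.
          branch 2.1.1 (add !p4):
            × closes — contains both p4 and !p4.
          branch 2.1.2 (add p2):
            × closes — contains both p2 and !p2.
      branch 2.2 (add (!p5 -> p1)):
        (!p4 || p2): β-rule — branch into !p4  //  p2.
          branch 2.2.1 (add !p4):
            × closes — contains both p4 and !p4.
          branch 2.2.2 (add p2):
            × closes — contains both p2 and !p2.
All 7 branches close.
Every branch closed, so the negation is unsatisfiable and the formula is valid.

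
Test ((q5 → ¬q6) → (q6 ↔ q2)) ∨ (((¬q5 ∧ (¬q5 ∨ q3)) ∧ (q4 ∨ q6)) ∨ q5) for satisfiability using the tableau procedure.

Satisfiable

Initial set: {T (((q5 → ¬q6) → (q6 ↔ q2)) ∨ (((¬q5 ∧ (¬q5 ∨ q3)) ∧ (q4 ∨ q6)) ∨ q5))}.
T (((q5 → ¬q6) → (q6 ↔ q2)) ∨ (((¬q5 ∧ (¬q5 ∨ q3)) ∧ (q4 ∨ q6)) ∨ q5)): β-rule — branch into T ((q5 → ¬q6) → (q6 ↔ q2))  //  T (((¬q5 ∧ (¬q5 ∨ q3)) ∧ (q4 ∨ q6)) ∨ q5).
  branch 1 (add T ((q5 → ¬q6) → (q6 ↔ q2))):
    T ((q5 → ¬q6) → (q6 ↔ q2)): β-rule — branch into F (q5 → ¬q6)  //  T (q6 ↔ q2).
      branch 1.1 (add F (q5 → ¬q6)):
        F (q5 → ¬q6): α-rule — add T q5, F ¬q6.
        ○ open, literals {q5=true, q6=true}.
      branch 1.2 (add T (q6 ↔ q2)):
        T (q6 ↔ q2): β-rule — branch into T q6, T q2  //  F q6, F q2.
          branch 1.2.1 (add T q6, T q2):
            ○ open, literals {q2=true, q6=true}.
          branch 1.2.2 (add F q6, F q2):
            ○ open, literals {q2=false, q6=false}.
  branch 2 (add T (((¬q5 ∧ (¬q5 ∨ q3)) ∧ (q4 ∨ q6)) ∨ q5)):
    T (((¬q5 ∧ (¬q5 ∨ q3)) ∧ (q4 ∨ q6)) ∨ q5): β-rule — branch into T ((¬q5 ∧ (¬q5 ∨ q3)) ∧ (q4 ∨ q6))  //  T q5.
      branch 2.1 (add T ((¬q5 ∧ (¬q5 ∨ q3)) ∧ (q4 ∨ q6))):
        T ((¬q5 ∧ (¬q5 ∨ q3)) ∧ (q4 ∨ q6)): α-rule — add T (¬q5 ∧ (¬q5 ∨ q3)), T (q4 ∨ q6).
        T (¬q5 ∧ (¬q5 ∨ q3)): α-rule — add T ¬q5, T (¬q5 ∨ q3).
        T (q4 ∨ q6): β-rule — branch into T q4  //  T q6.
          branch 2.1.1 (add T q4):
            T (¬q5 ∨ q3): β-rule — branch into T ¬q5  //  T q3.
              branch 2.1.1.1 (add T ¬q5):
                ○ open, literals {q4=true, q5=false}.
              branch 2.1.1.2 (add T q3):
                ○ open, literals {q3=true, q4=true, q5=false}.
          branch 2.1.2 (add T q6):
            T (¬q5 ∨ q3): β-rule — branch into T ¬q5  //  T q3.
              branch 2.1.2.1 (add T ¬q5):
                ○ open, literals {q5=false, q6=true}.
              branch 2.1.2.2 (add T q3):
                ○ open, literals {q3=true, q5=false, q6=true}.
      branch 2.2 (add T q5):
        ○ open, literals {q5=true}.
0 branches closed, 8 open.
An open branch gives a satisfying assignment: q5=true, q6=true.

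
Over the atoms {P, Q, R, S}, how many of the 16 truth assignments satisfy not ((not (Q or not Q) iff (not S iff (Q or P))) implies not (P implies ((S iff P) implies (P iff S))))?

8

Initial set: {T not ((not (Q or not Q) iff (not S iff (Q or P))) implies not (P implies ((S iff P) implies (P iff S))))}.
T not ((not (Q or not Q) iff (not S iff (Q or P))) implies not (P implies ((S iff P) implies (P iff S)))): α-rule — add T (not (Q or not Q) iff (not S iff (Q or P))), F not (P implies ((S iff P) implies (P iff S))).
T (not (Q or not Q) iff (not S iff (Q or P))): β-rule — branch into T not (Q or not Q), T (not S iff (Q or P))  //  F not (Q or not Q), F (not S iff (Q or P)).
  branch 1 (add T not (Q or not Q), T (not S iff (Q or P))):
    T not (Q or not Q): α-rule — add F Q, F not Q.
    × closes — contains both Q and not Q.
  branch 2 (add F not (Q or not Q), F (not S iff (Q or P))):
    F not (P implies ((S iff P) implies (P iff S))): β-rule — branch into F P  //  T ((S iff P) implies (P iff S)).
      branch 2.1 (add F P):
        F not (Q or not Q): β-rule — branch into T Q  //  T not Q.
          branch 2.1.1 (add T Q):
            F (not S iff (Q or P)): β-rule — branch into T not S, F (Q or P)  //  F not S, T (Q or P).
              branch 2.1.1.1 (add T not S, F (Q or P)):
                F (Q or P): α-rule — add F Q, F P.
                × closes — contains both Q and not Q.
              branch 2.1.1.2 (add F not S, T (Q or P)):
                T (Q or P): β-rule — branch into T Q  //  T P.
                  branch 2.1.1.2.1 (add T Q):
                    ○ open, literals {P=0, Q=1, S=1}.
                  branch 2.1.1.2.2 (add T P):
                    × closes — contains both P and not P.
          branch 2.1.2 (add T not Q):
            F (not S iff (Q or P)): β-rule — branch into T not S, F (Q or P)  //  F not S, T (Q or P).
              branch 2.1.2.1 (add T not S, F (Q or P)):
                F (Q or P): α-rule — add F Q, F P.
                ○ open, literals {P=0, Q=0, S=0}.
              branch 2.1.2.2 (add F not S, T (Q or P)):
                T (Q or P): β-rule — branch into T Q  //  T P.
                  branch 2.1.2.2.1 (add T Q):
                    × closes — contains both Q and not Q.
                  branch 2.1.2.2.2 (add T P):
                    × closes — contains both P and not P.
      branch 2.2 (add T ((S iff P) implies (P iff S))):
        F not (Q or not Q): β-rule — branch into T Q  //  T not Q.
          branch 2.2.1 (add T Q):
            F (not S iff (Q or P)): β-rule — branch into T not S, F (Q or P)  //  F not S, T (Q or P).
              branch 2.2.1.1 (add T not S, F (Q or P)):
                F (Q or P): α-rule — add F Q, F P.
                × closes — contains both Q and not Q.
              branch 2.2.1.2 (add F not S, T (Q or P)):
                T ((S iff P) implies (P iff S)): β-rule — branch into F (S iff P)  //  T (P iff S).
                  branch 2.2.1.2.1 (add F (S iff P)):
                    T (Q or P): β-rule — branch into T Q  //  T P.
                      branch 2.2.1.2.1.1 (add T Q):
                        F (S iff P): β-rule — branch into T S, F P  //  F S, T P.
                          branch 2.2.1.2.1.1.1 (add T S, F P):
                            ○ open, literals {P=0, Q=1, S=1}.
                          branch 2.2.1.2.1.1.2 (add F S, T P):
                            × closes — contains both S and not S.
                      branch 2.2.1.2.1.2 (add T P):
                        F (S iff P): β-rule — branch into T S, F P  //  F S, T P.
                          branch 2.2.1.2.1.2.1 (add T S, F P):
                            × closes — contains both P and not P.
                          branch 2.2.1.2.1.2.2 (add F S, T P):
                            × closes — contains both S and not S.
                  branch 2.2.1.2.2 (add T (P iff S)):
                    T (Q or P): β-rule — branch into T Q  //  T P.
                      branch 2.2.1.2.2.1 (add T Q):
                        T (P iff S): β-rule — branch into T P, T S  //  F P, F S.
                          branch 2.2.1.2.2.1.1 (add T P, T S):
                            ○ open, literals {P=1, Q=1, S=1}.
                          branch 2.2.1.2.2.1.2 (add F P, F S):
                            × closes — contains both S and not S.
                      branch 2.2.1.2.2.2 (add T P):
                        T (P iff S): β-rule — branch into T P, T S  //  F P, F S.
                          branch 2.2.1.2.2.2.1 (add T P, T S):
                            ○ open, literals {P=1, Q=1, S=1}.
                          branch 2.2.1.2.2.2.2 (add F P, F S):
                            × closes — contains both P and not P.
          branch 2.2.2 (add T not Q):
            F (not S iff (Q or P)): β-rule — branch into T not S, F (Q or P)  //  F not S, T (Q or P).
              branch 2.2.2.1 (add T not S, F (Q or P)):
                F (Q or P): α-rule — add F Q, F P.
                T ((S iff P) implies (P iff S)): β-rule — branch into F (S iff P)  //  T (P iff S).
                  branch 2.2.2.1.1 (add F (S iff P)):
                    F (S iff P): β-rule — branch into T S, F P  //  F S, T P.
                      branch 2.2.2.1.1.1 (add T S, F P):
                        × closes — contains both S and not S.
                      branch 2.2.2.1.1.2 (add F S, T P):
                        × closes — contains both P and not P.
                  branch 2.2.2.1.2 (add T (P iff S)):
                    T (P iff S): β-rule — branch into T P, T S  //  F P, F S.
                      branch 2.2.2.1.2.1 (add T P, T S):
                        × closes — contains both P and not P.
                      branch 2.2.2.1.2.2 (add F P, F S):
                        ○ open, literals {P=0, Q=0, S=0}.
              branch 2.2.2.2 (add F not S, T (Q or P)):
                T ((S iff P) implies (P iff S)): β-rule — branch into F (S iff P)  //  T (P iff S).
                  branch 2.2.2.2.1 (add F (S iff P)):
                    T (Q or P): β-rule — branch into T Q  //  T P.
                      branch 2.2.2.2.1.1 (add T Q):
                        × closes — contains both Q and not Q.
                      branch 2.2.2.2.1.2 (add T P):
                        F (S iff P): β-rule — branch into T S, F P  //  F S, T P.
                          branch 2.2.2.2.1.2.1 (add T S, F P):
                            × closes — contains both P and not P.
                          branch 2.2.2.2.1.2.2 (add F S, T P):
                            × closes — contains both S and not S.
                  branch 2.2.2.2.2 (add T (P iff S)):
                    T (Q or P): β-rule — branch into T Q  //  T P.
                      branch 2.2.2.2.2.1 (add T Q):
                        × closes — contains both Q and not Q.
                      branch 2.2.2.2.2.2 (add T P):
                        T (P iff S): β-rule — branch into T P, T S  //  F P, F S.
                          branch 2.2.2.2.2.2.1 (add T P, T S):
                            ○ open, literals {P=1, Q=0, S=1}.
                          branch 2.2.2.2.2.2.2 (add F P, F S):
                            × closes — contains both P and not P.
19 branches closed, 7 open.
Each open branch fixes some atoms; the unmentioned ones are free. Counting distinct full assignments: branch {P=0, Q=1, S=1} (R) contributes 2 new; branch {P=0, Q=0, S=0} (R) contributes 2 new; branch {P=0, Q=1, S=1} (R) contributes 0 new; branch {P=1, Q=1, S=1} (R) contributes 2 new; branch {P=1, Q=1, S=1} (R) contributes 0 new; branch {P=0, Q=0, S=0} (R) contributes 0 new; branch {P=1, Q=0, S=1} (R) contributes 2 new. Total: 8.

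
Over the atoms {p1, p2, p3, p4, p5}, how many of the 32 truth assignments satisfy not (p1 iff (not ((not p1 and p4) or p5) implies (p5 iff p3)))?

18

Initial set: {not (p1 iff (not ((not p1 and p4) or p5) implies (p5 iff p3)))}.
not (p1 iff (not ((not p1 and p4) or p5) implies (p5 iff p3))): β-rule — branch into p1, not (not ((not p1 and p4) or p5) implies (p5 iff p3))  //  not p1, (not ((not p1 and p4) or p5) implies (p5 iff p3)).
  branch 1 (add p1, not (not ((not p1 and p4) or p5) implies (p5 iff p3))):
    not (not ((not p1 and p4) or p5) implies (p5 iff p3)): α-rule — add not ((not p1 and p4) or p5), not (p5 iff p3).
    not ((not p1 and p4) or p5): α-rule — add not (not p1 and p4), not p5.
    not (p5 iff p3): β-rule — branch into p5, not p3  //  not p5, p3.
      branch 1.1 (add p5, not p3):
        × closes — contains both p5 and not p5.
      branch 1.2 (add not p5, p3):
        not (not p1 and p4): β-rule — branch into not not p1  //  not p4.
          branch 1.2.1 (add not not p1):
            ○ open, literals {p1=T, p3=T, p5=F}.
          branch 1.2.2 (add not p4):
            ○ open, literals {p1=T, p3=T, p4=F, p5=F}.
  branch 2 (add not p1, (not ((not p1 and p4) or p5) implies (p5 iff p3))):
    (not ((not p1 and p4) or p5) implies (p5 iff p3)): β-rule — branch into not not ((not p1 and p4) or p5)  //  (p5 iff p3).
      branch 2.1 (add not not ((not p1 and p4) or p5)):
        not not ((not p1 and p4) or p5): β-rule — branch into (not p1 and p4)  //  p5.
          branch 2.1.1 (add (not p1 and p4)):
            (not p1 and p4): α-rule — add not p1, p4.
            ○ open, literals {p1=F, p4=T}.
          branch 2.1.2 (add p5):
            ○ open, literals {p1=F, p5=T}.
      branch 2.2 (add (p5 iff p3)):
        (p5 iff p3): β-rule — branch into p5, p3  //  not p5, not p3.
          branch 2.2.1 (add p5, p3):
            ○ open, literals {p1=F, p3=T, p5=T}.
          branch 2.2.2 (add not p5, not p3):
            ○ open, literals {p1=F, p3=F, p5=F}.
1 branch closed, 6 open.
Each open branch fixes some atoms; the unmentioned ones are free. Counting distinct full assignments: branch {p1=T, p3=T, p5=F} (p2, p4) contributes 4 new; branch {p1=T, p3=T, p4=F, p5=F} (p2) contributes 0 new; branch {p1=F, p4=T} (p2, p3, p5) contributes 8 new; branch {p1=F, p5=T} (p2, p3, p4) contributes 4 new; branch {p1=F, p3=T, p5=T} (p2, p4) contributes 0 new; branch {p1=F, p3=F, p5=F} (p2, p4) contributes 2 new. Total: 18.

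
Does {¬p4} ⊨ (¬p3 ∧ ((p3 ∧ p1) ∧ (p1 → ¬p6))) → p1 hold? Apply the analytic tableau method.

Initial set: {T ¬p4; F ((¬p3 ∧ ((p3 ∧ p1) ∧ (p1 → ¬p6))) → p1)}.
F ((¬p3 ∧ ((p3 ∧ p1) ∧ (p1 → ¬p6))) → p1): α-rule — add T (¬p3 ∧ ((p3 ∧ p1) ∧ (p1 → ¬p6))), F p1.
T (¬p3 ∧ ((p3 ∧ p1) ∧ (p1 → ¬p6))): α-rule — add T ¬p3, T ((p3 ∧ p1) ∧ (p1 → ¬p6)).
T ((p3 ∧ p1) ∧ (p1 → ¬p6)): α-rule — add T (p3 ∧ p1), T (p1 → ¬p6).
T (p3 ∧ p1): α-rule — add T p3, T p1.
× closes — contains both p3 and ¬p3.
All 1 branch closes.
Every branch closed, so the premises entail the conclusion.

Yes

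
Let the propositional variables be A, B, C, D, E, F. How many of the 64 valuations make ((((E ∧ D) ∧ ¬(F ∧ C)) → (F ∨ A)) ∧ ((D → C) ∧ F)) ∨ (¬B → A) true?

Initial set: {(((((E ∧ D) ∧ ¬(F ∧ C)) → (F ∨ A)) ∧ ((D → C) ∧ F)) ∨ (¬B → A))}.
(((((E ∧ D) ∧ ¬(F ∧ C)) → (F ∨ A)) ∧ ((D → C) ∧ F)) ∨ (¬B → A)): β-rule — branch into ((((E ∧ D) ∧ ¬(F ∧ C)) → (F ∨ A)) ∧ ((D → C) ∧ F))  //  (¬B → A).
  branch 1 (add ((((E ∧ D) ∧ ¬(F ∧ C)) → (F ∨ A)) ∧ ((D → C) ∧ F))):
    ((((E ∧ D) ∧ ¬(F ∧ C)) → (F ∨ A)) ∧ ((D → C) ∧ F)): α-rule — add (((E ∧ D) ∧ ¬(F ∧ C)) → (F ∨ A)), ((D → C) ∧ F).
    ((D → C) ∧ F): α-rule — add (D → C), F.
    (((E ∧ D) ∧ ¬(F ∧ C)) → (F ∨ A)): β-rule — branch into ¬((E ∧ D) ∧ ¬(F ∧ C))  //  (F ∨ A).
      branch 1.1 (add ¬((E ∧ D) ∧ ¬(F ∧ C))):
        (D → C): β-rule — branch into ¬D  //  C.
          branch 1.1.1 (add ¬D):
            ¬((E ∧ D) ∧ ¬(F ∧ C)): β-rule — branch into ¬(E ∧ D)  //  ¬¬(F ∧ C).
              branch 1.1.1.1 (add ¬(E ∧ D)):
                ¬(E ∧ D): β-rule — branch into ¬E  //  ¬D.
                  branch 1.1.1.1.1 (add ¬E):
                    ○ open, literals {D=0, E=0, F=1}.
                  branch 1.1.1.1.2 (add ¬D):
                    ○ open, literals {D=0, F=1}.
              branch 1.1.1.2 (add ¬¬(F ∧ C)):
                ¬¬(F ∧ C): α-rule — add F, C.
                ○ open, literals {C=1, D=0, F=1}.
          branch 1.1.2 (add C):
            ¬((E ∧ D) ∧ ¬(F ∧ C)): β-rule — branch into ¬(E ∧ D)  //  ¬¬(F ∧ C).
              branch 1.1.2.1 (add ¬(E ∧ D)):
                ¬(E ∧ D): β-rule — branch into ¬E  //  ¬D.
                  branch 1.1.2.1.1 (add ¬E):
                    ○ open, literals {C=1, E=0, F=1}.
                  branch 1.1.2.1.2 (add ¬D):
                    ○ open, literals {C=1, D=0, F=1}.
              branch 1.1.2.2 (add ¬¬(F ∧ C)):
                ¬¬(F ∧ C): α-rule — add F, C.
                ○ open, literals {C=1, F=1}.
      branch 1.2 (add (F ∨ A)):
        (D → C): β-rule — branch into ¬D  //  C.
          branch 1.2.1 (add ¬D):
            (F ∨ A): β-rule — branch into F  //  A.
              branch 1.2.1.1 (add F):
                ○ open, literals {D=0, F=1}.
              branch 1.2.1.2 (add A):
                ○ open, literals {A=1, D=0, F=1}.
          branch 1.2.2 (add C):
            (F ∨ A): β-rule — branch into F  //  A.
              branch 1.2.2.1 (add F):
                ○ open, literals {C=1, F=1}.
              branch 1.2.2.2 (add A):
                ○ open, literals {A=1, C=1, F=1}.
  branch 2 (add (¬B → A)):
    (¬B → A): β-rule — branch into ¬¬B  //  A.
      branch 2.1 (add ¬¬B):
        ○ open, literals {B=1}.
      branch 2.2 (add A):
        ○ open, literals {A=1}.
0 branches closed, 12 open.
Each open branch fixes some atoms; the unmentioned ones are free. Counting distinct full assignments: branch {D=0, E=0, F=1} (A, B, C) contributes 8 new; branch {D=0, F=1} (A, B, C, E) contributes 8 new; branch {C=1, D=0, F=1} (A, B, E) contributes 0 new; branch {C=1, E=0, F=1} (A, B, D) contributes 4 new; branch {C=1, D=0, F=1} (A, B, E) contributes 0 new; branch {C=1, F=1} (A, B, D, E) contributes 4 new; branch {D=0, F=1} (A, B, C, E) contributes 0 new; branch {A=1, D=0, F=1} (B, C, E) contributes 0 new; branch {C=1, F=1} (A, B, D, E) contributes 0 new; branch {A=1, C=1, F=1} (B, D, E) contributes 0 new; branch {B=1} (A, C, D, E, F) contributes 20 new; branch {A=1} (B, C, D, E, F) contributes 10 new. Total: 54.

54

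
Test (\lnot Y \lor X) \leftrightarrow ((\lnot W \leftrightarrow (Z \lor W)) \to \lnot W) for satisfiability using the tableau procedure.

Satisfiable

Initial set: {((\lnot Y \lor X) \leftrightarrow ((\lnot W \leftrightarrow (Z \lor W)) \to \lnot W))}.
((\lnot Y \lor X) \leftrightarrow ((\lnot W \leftrightarrow (Z \lor W)) \to \lnot W)): β-rule — branch into (\lnot Y \lor X), ((\lnot W \leftrightarrow (Z \lor W)) \to \lnot W)  //  \lnot (\lnot Y \lor X), \lnot ((\lnot W \leftrightarrow (Z \lor W)) \to \lnot W).
  branch 1 (add (\lnot Y \lor X), ((\lnot W \leftrightarrow (Z \lor W)) \to \lnot W)):
    (\lnot Y \lor X): β-rule — branch into \lnot Y  //  X.
      branch 1.1 (add \lnot Y):
        ((\lnot W \leftrightarrow (Z \lor W)) \to \lnot W): β-rule — branch into \lnot (\lnot W \leftrightarrow (Z \lor W))  //  \lnot W.
          branch 1.1.1 (add \lnot (\lnot W \leftrightarrow (Z \lor W))):
            \lnot (\lnot W \leftrightarrow (Z \lor W)): β-rule — branch into \lnot W, \lnot (Z \lor W)  //  \lnot \lnot W, (Z \lor W).
              branch 1.1.1.1 (add \lnot W, \lnot (Z \lor W)):
                \lnot (Z \lor W): α-rule — add \lnot Z, \lnot W.
                ○ open, literals {W=false, Y=false, Z=false}.
              branch 1.1.1.2 (add \lnot \lnot W, (Z \lor W)):
                (Z \lor W): β-rule — branch into Z  //  W.
                  branch 1.1.1.2.1 (add Z):
                    ○ open, literals {W=true, Y=false, Z=true}.
                  branch 1.1.1.2.2 (add W):
                    ○ open, literals {W=true, Y=false}.
          branch 1.1.2 (add \lnot W):
            ○ open, literals {W=false, Y=false}.
      branch 1.2 (add X):
        ((\lnot W \leftrightarrow (Z \lor W)) \to \lnot W): β-rule — branch into \lnot (\lnot W \leftrightarrow (Z \lor W))  //  \lnot W.
          branch 1.2.1 (add \lnot (\lnot W \leftrightarrow (Z \lor W))):
            \lnot (\lnot W \leftrightarrow (Z \lor W)): β-rule — branch into \lnot W, \lnot (Z \lor W)  //  \lnot \lnot W, (Z \lor W).
              branch 1.2.1.1 (add \lnot W, \lnot (Z \lor W)):
                \lnot (Z \lor W): α-rule — add \lnot Z, \lnot W.
                ○ open, literals {W=false, X=true, Z=false}.
              branch 1.2.1.2 (add \lnot \lnot W, (Z \lor W)):
                (Z \lor W): β-rule — branch into Z  //  W.
                  branch 1.2.1.2.1 (add Z):
                    ○ open, literals {W=true, X=true, Z=true}.
                  branch 1.2.1.2.2 (add W):
                    ○ open, literals {W=true, X=true}.
          branch 1.2.2 (add \lnot W):
            ○ open, literals {W=false, X=true}.
  branch 2 (add \lnot (\lnot Y \lor X), \lnot ((\lnot W \leftrightarrow (Z \lor W)) \to \lnot W)):
    \lnot (\lnot Y \lor X): α-rule — add \lnot \lnot Y, \lnot X.
    \lnot ((\lnot W \leftrightarrow (Z \lor W)) \to \lnot W): α-rule — add (\lnot W \leftrightarrow (Z \lor W)), \lnot \lnot W.
    (\lnot W \leftrightarrow (Z \lor W)): β-rule — branch into \lnot W, (Z \lor W)  //  \lnot \lnot W, \lnot (Z \lor W).
      branch 2.1 (add \lnot W, (Z \lor W)):
        × closes — contains both W and \lnot W.
      branch 2.2 (add \lnot \lnot W, \lnot (Z \lor W)):
        \lnot (Z \lor W): α-rule — add \lnot Z, \lnot W.
        × closes — contains both W and \lnot W.
2 branches closed, 8 open.
An open branch gives a satisfying assignment: W=false, Y=false, Z=false.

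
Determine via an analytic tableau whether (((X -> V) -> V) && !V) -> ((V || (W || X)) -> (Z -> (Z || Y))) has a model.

Satisfiable

Initial set: {((((X -> V) -> V) && !V) -> ((V || (W || X)) -> (Z -> (Z || Y))))}.
((((X -> V) -> V) && !V) -> ((V || (W || X)) -> (Z -> (Z || Y)))): β-rule — branch into !(((X -> V) -> V) && !V)  //  ((V || (W || X)) -> (Z -> (Z || Y))).
  branch 1 (add !(((X -> V) -> V) && !V)):
    !(((X -> V) -> V) && !V): β-rule — branch into !((X -> V) -> V)  //  !!V.
      branch 1.1 (add !((X -> V) -> V)):
        !((X -> V) -> V): α-rule — add (X -> V), !V.
        (X -> V): β-rule — branch into !X  //  V.
          branch 1.1.1 (add !X):
            ○ open, literals {V=0, X=0}.
          branch 1.1.2 (add V):
            × closes — contains both V and !V.
      branch 1.2 (add !!V):
        ○ open, literals {V=1}.
  branch 2 (add ((V || (W || X)) -> (Z -> (Z || Y)))):
    ((V || (W || X)) -> (Z -> (Z || Y))): β-rule — branch into !(V || (W || X))  //  (Z -> (Z || Y)).
      branch 2.1 (add !(V || (W || X))):
        !(V || (W || X)): α-rule — add !V, !(W || X).
        !(W || X): α-rule — add !W, !X.
        ○ open, literals {V=0, W=0, X=0}.
      branch 2.2 (add (Z -> (Z || Y))):
        (Z -> (Z || Y)): β-rule — branch into !Z  //  (Z || Y).
          branch 2.2.1 (add !Z):
            ○ open, literals {Z=0}.
          branch 2.2.2 (add (Z || Y)):
            (Z || Y): β-rule — branch into Z  //  Y.
              branch 2.2.2.1 (add Z):
                ○ open, literals {Z=1}.
              branch 2.2.2.2 (add Y):
                ○ open, literals {Y=1}.
1 branch closed, 6 open.
An open branch gives a satisfying assignment: V=0, X=0.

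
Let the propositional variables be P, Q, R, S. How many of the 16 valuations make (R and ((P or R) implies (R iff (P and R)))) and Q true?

2

Initial set: {T ((R and ((P or R) implies (R iff (P and R)))) and Q)}.
T ((R and ((P or R) implies (R iff (P and R)))) and Q): α-rule — add T (R and ((P or R) implies (R iff (P and R)))), T Q.
T (R and ((P or R) implies (R iff (P and R)))): α-rule — add T R, T ((P or R) implies (R iff (P and R))).
T ((P or R) implies (R iff (P and R))): β-rule — branch into F (P or R)  //  T (R iff (P and R)).
  branch 1 (add F (P or R)):
    F (P or R): α-rule — add F P, F R.
    × closes — contains both R and not R.
  branch 2 (add T (R iff (P and R))):
    T (R iff (P and R)): β-rule — branch into T R, T (P and R)  //  F R, F (P and R).
      branch 2.1 (add T R, T (P and R)):
        T (P and R): α-rule — add T P, T R.
        ○ open, literals {P=1, Q=1, R=1}.
      branch 2.2 (add F R, F (P and R)):
        × closes — contains both R and not R.
2 branches closed, 1 open.
Each open branch fixes some atoms; the unmentioned ones are free. Counting distinct full assignments: branch {P=1, Q=1, R=1} (S) contributes 2 new. Total: 2.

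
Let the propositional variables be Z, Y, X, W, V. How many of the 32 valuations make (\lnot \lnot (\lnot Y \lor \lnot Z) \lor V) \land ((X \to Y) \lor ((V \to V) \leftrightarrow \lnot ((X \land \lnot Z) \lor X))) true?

Initial set: {T ((\lnot \lnot (\lnot Y \lor \lnot Z) \lor V) \land ((X \to Y) \lor ((V \to V) \leftrightarrow \lnot ((X \land \lnot Z) \lor X))))}.
T ((\lnot \lnot (\lnot Y \lor \lnot Z) \lor V) \land ((X \to Y) \lor ((V \to V) \leftrightarrow \lnot ((X \land \lnot Z) \lor X)))): α-rule — add T (\lnot \lnot (\lnot Y \lor \lnot Z) \lor V), T ((X \to Y) \lor ((V \to V) \leftrightarrow \lnot ((X \land \lnot Z) \lor X))).
T (\lnot \lnot (\lnot Y \lor \lnot Z) \lor V): β-rule — branch into T \lnot \lnot (\lnot Y \lor \lnot Z)  //  T V.
  branch 1 (add T \lnot \lnot (\lnot Y \lor \lnot Z)):
    T \lnot \lnot (\lnot Y \lor \lnot Z): drop double negation, giving T (\lnot Y \lor \lnot Z).
    T ((X \to Y) \lor ((V \to V) \leftrightarrow \lnot ((X \land \lnot Z) \lor X))): β-rule — branch into T (X \to Y)  //  T ((V \to V) \leftrightarrow \lnot ((X \land \lnot Z) \lor X)).
      branch 1.1 (add T (X \to Y)):
        T (\lnot Y \lor \lnot Z): β-rule — branch into T \lnot Y  //  T \lnot Z.
          branch 1.1.1 (add T \lnot Y):
            T (X \to Y): β-rule — branch into F X  //  T Y.
              branch 1.1.1.1 (add F X):
                ○ open, literals {X=0, Y=0}.
              branch 1.1.1.2 (add T Y):
                × closes — contains both Y and \lnot Y.
          branch 1.1.2 (add T \lnot Z):
            T (X \to Y): β-rule — branch into F X  //  T Y.
              branch 1.1.2.1 (add F X):
                ○ open, literals {X=0, Z=0}.
              branch 1.1.2.2 (add T Y):
                ○ open, literals {Y=1, Z=0}.
      branch 1.2 (add T ((V \to V) \leftrightarrow \lnot ((X \land \lnot Z) \lor X))):
        T (\lnot Y \lor \lnot Z): β-rule — branch into T \lnot Y  //  T \lnot Z.
          branch 1.2.1 (add T \lnot Y):
            T ((V \to V) \leftrightarrow \lnot ((X \land \lnot Z) \lor X)): β-rule — branch into T (V \to V), T \lnot ((X \land \lnot Z) \lor X)  //  F (V \to V), F \lnot ((X \land \lnot Z) \lor X).
              branch 1.2.1.1 (add T (V \to V), T \lnot ((X \land \lnot Z) \lor X)):
                T \lnot ((X \land \lnot Z) \lor X): α-rule — add F (X \land \lnot Z), F X.
                T (V \to V): β-rule — branch into F V  //  T V.
                  branch 1.2.1.1.1 (add F V):
                    F (X \land \lnot Z): β-rule — branch into F X  //  F \lnot Z.
                      branch 1.2.1.1.1.1 (add F X):
                        ○ open, literals {V=0, X=0, Y=0}.
                      branch 1.2.1.1.1.2 (add F \lnot Z):
                        ○ open, literals {V=0, X=0, Y=0, Z=1}.
                  branch 1.2.1.1.2 (add T V):
                    F (X \land \lnot Z): β-rule — branch into F X  //  F \lnot Z.
                      branch 1.2.1.1.2.1 (add F X):
                        ○ open, literals {V=1, X=0, Y=0}.
                      branch 1.2.1.1.2.2 (add F \lnot Z):
                        ○ open, literals {V=1, X=0, Y=0, Z=1}.
              branch 1.2.1.2 (add F (V \to V), F \lnot ((X \land \lnot Z) \lor X)):
                F (V \to V): α-rule — add T V, F V.
                × closes — contains both V and \lnot V.
          branch 1.2.2 (add T \lnot Z):
            T ((V \to V) \leftrightarrow \lnot ((X \land \lnot Z) \lor X)): β-rule — branch into T (V \to V), T \lnot ((X \land \lnot Z) \lor X)  //  F (V \to V), F \lnot ((X \land \lnot Z) \lor X).
              branch 1.2.2.1 (add T (V \to V), T \lnot ((X \land \lnot Z) \lor X)):
                T \lnot ((X \land \lnot Z) \lor X): α-rule — add F (X \land \lnot Z), F X.
                T (V \to V): β-rule — branch into F V  //  T V.
                  branch 1.2.2.1.1 (add F V):
                    F (X \land \lnot Z): β-rule — branch into F X  //  F \lnot Z.
                      branch 1.2.2.1.1.1 (add F X):
                        ○ open, literals {V=0, X=0, Z=0}.
                      branch 1.2.2.1.1.2 (add F \lnot Z):
                        × closes — contains both Z and \lnot Z.
                  branch 1.2.2.1.2 (add T V):
                    F (X \land \lnot Z): β-rule — branch into F X  //  F \lnot Z.
                      branch 1.2.2.1.2.1 (add F X):
                        ○ open, literals {V=1, X=0, Z=0}.
                      branch 1.2.2.1.2.2 (add F \lnot Z):
                        × closes — contains both Z and \lnot Z.
              branch 1.2.2.2 (add F (V \to V), F \lnot ((X \land \lnot Z) \lor X)):
                F (V \to V): α-rule — add T V, F V.
                × closes — contains both V and \lnot V.
  branch 2 (add T V):
    T ((X \to Y) \lor ((V \to V) \leftrightarrow \lnot ((X \land \lnot Z) \lor X))): β-rule — branch into T (X \to Y)  //  T ((V \to V) \leftrightarrow \lnot ((X \land \lnot Z) \lor X)).
      branch 2.1 (add T (X \to Y)):
        T (X \to Y): β-rule — branch into F X  //  T Y.
          branch 2.1.1 (add F X):
            ○ open, literals {V=1, X=0}.
          branch 2.1.2 (add T Y):
            ○ open, literals {V=1, Y=1}.
      branch 2.2 (add T ((V \to V) \leftrightarrow \lnot ((X \land \lnot Z) \lor X))):
        T ((V \to V) \leftrightarrow \lnot ((X \land \lnot Z) \lor X)): β-rule — branch into T (V \to V), T \lnot ((X \land \lnot Z) \lor X)  //  F (V \to V), F \lnot ((X \land \lnot Z) \lor X).
          branch 2.2.1 (add T (V \to V), T \lnot ((X \land \lnot Z) \lor X)):
            T \lnot ((X \land \lnot Z) \lor X): α-rule — add F (X \land \lnot Z), F X.
            T (V \to V): β-rule — branch into F V  //  T V.
              branch 2.2.1.1 (add F V):
                × closes — contains both V and \lnot V.
              branch 2.2.1.2 (add T V):
                F (X \land \lnot Z): β-rule — branch into F X  //  F \lnot Z.
                  branch 2.2.1.2.1 (add F X):
                    ○ open, literals {V=1, X=0}.
                  branch 2.2.1.2.2 (add F \lnot Z):
                    ○ open, literals {V=1, X=0, Z=1}.
          branch 2.2.2 (add F (V \to V), F \lnot ((X \land \lnot Z) \lor X)):
            F (V \to V): α-rule — add T V, F V.
            × closes — contains both V and \lnot V.
7 branches closed, 13 open.
Each open branch fixes some atoms; the unmentioned ones are free. Counting distinct full assignments: branch {X=0, Y=0} (Z, W, V) contributes 8 new; branch {X=0, Z=0} (Y, W, V) contributes 4 new; branch {Y=1, Z=0} (X, W, V) contributes 4 new; branch {V=0, X=0, Y=0} (Z, W) contributes 0 new; branch {V=0, X=0, Y=0, Z=1} (W) contributes 0 new; branch {V=1, X=0, Y=0} (Z, W) contributes 0 new; branch {V=1, X=0, Y=0, Z=1} (W) contributes 0 new; branch {V=0, X=0, Z=0} (Y, W) contributes 0 new; branch {V=1, X=0, Z=0} (Y, W) contributes 0 new; branch {V=1, X=0} (Z, Y, W) contributes 2 new; branch {V=1, Y=1} (Z, X, W) contributes 2 new; branch {V=1, X=0} (Z, Y, W) contributes 0 new; branch {V=1, X=0, Z=1} (Y, W) contributes 0 new. Total: 20.

20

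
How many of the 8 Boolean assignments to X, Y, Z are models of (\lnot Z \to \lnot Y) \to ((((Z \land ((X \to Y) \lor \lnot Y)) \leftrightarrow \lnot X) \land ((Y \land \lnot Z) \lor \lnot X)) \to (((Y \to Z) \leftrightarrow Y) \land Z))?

7

Initial set: {((\lnot Z \to \lnot Y) \to ((((Z \land ((X \to Y) \lor \lnot Y)) \leftrightarrow \lnot X) \land ((Y \land \lnot Z) \lor \lnot X)) \to (((Y \to Z) \leftrightarrow Y) \land Z)))}.
((\lnot Z \to \lnot Y) \to ((((Z \land ((X \to Y) \lor \lnot Y)) \leftrightarrow \lnot X) \land ((Y \land \lnot Z) \lor \lnot X)) \to (((Y \to Z) \leftrightarrow Y) \land Z))): β-rule — branch into \lnot (\lnot Z \to \lnot Y)  //  ((((Z \land ((X \to Y) \lor \lnot Y)) \leftrightarrow \lnot X) \land ((Y \land \lnot Z) \lor \lnot X)) \to (((Y \to Z) \leftrightarrow Y) \land Z)).
  branch 1 (add \lnot (\lnot Z \to \lnot Y)):
    \lnot (\lnot Z \to \lnot Y): α-rule — add \lnot Z, \lnot \lnot Y.
    ○ open, literals {Y=true, Z=false}.
  branch 2 (add ((((Z \land ((X \to Y) \lor \lnot Y)) \leftrightarrow \lnot X) \land ((Y \land \lnot Z) \lor \lnot X)) \to (((Y \to Z) \leftrightarrow Y) \land Z))):
    ((((Z \land ((X \to Y) \lor \lnot Y)) \leftrightarrow \lnot X) \land ((Y \land \lnot Z) \lor \lnot X)) \to (((Y \to Z) \leftrightarrow Y) \land Z)): β-rule — branch into \lnot (((Z \land ((X \to Y) \lor \lnot Y)) \leftrightarrow \lnot X) \land ((Y \land \lnot Z) \lor \lnot X))  //  (((Y \to Z) \leftrightarrow Y) \land Z).
      branch 2.1 (add \lnot (((Z \land ((X \to Y) \lor \lnot Y)) \leftrightarrow \lnot X) \land ((Y \land \lnot Z) \lor \lnot X))):
        \lnot (((Z \land ((X \to Y) \lor \lnot Y)) \leftrightarrow \lnot X) \land ((Y \land \lnot Z) \lor \lnot X)): β-rule — branch into \lnot ((Z \land ((X \to Y) \lor \lnot Y)) \leftrightarrow \lnot X)  //  \lnot ((Y \land \lnot Z) \lor \lnot X).
          branch 2.1.1 (add \lnot ((Z \land ((X \to Y) \lor \lnot Y)) \leftrightarrow \lnot X)):
            \lnot ((Z \land ((X \to Y) \lor \lnot Y)) \leftrightarrow \lnot X): β-rule — branch into (Z \land ((X \to Y) \lor \lnot Y)), \lnot \lnot X  //  \lnot (Z \land ((X \to Y) \lor \lnot Y)), \lnot X.
              branch 2.1.1.1 (add (Z \land ((X \to Y) \lor \lnot Y)), \lnot \lnot X):
                (Z \land ((X \to Y) \lor \lnot Y)): α-rule — add Z, ((X \to Y) \lor \lnot Y).
                ((X \to Y) \lor \lnot Y): β-rule — branch into (X \to Y)  //  \lnot Y.
                  branch 2.1.1.1.1 (add (X \to Y)):
                    (X \to Y): β-rule — branch into \lnot X  //  Y.
                      branch 2.1.1.1.1.1 (add \lnot X):
                        × closes — contains both X and \lnot X.
                      branch 2.1.1.1.1.2 (add Y):
                        ○ open, literals {X=true, Y=true, Z=true}.
                  branch 2.1.1.1.2 (add \lnot Y):
                    ○ open, literals {X=true, Y=false, Z=true}.
              branch 2.1.1.2 (add \lnot (Z \land ((X \to Y) \lor \lnot Y)), \lnot X):
                \lnot (Z \land ((X \to Y) \lor \lnot Y)): β-rule — branch into \lnot Z  //  \lnot ((X \to Y) \lor \lnot Y).
                  branch 2.1.1.2.1 (add \lnot Z):
                    ○ open, literals {X=false, Z=false}.
                  branch 2.1.1.2.2 (add \lnot ((X \to Y) \lor \lnot Y)):
                    \lnot ((X \to Y) \lor \lnot Y): α-rule — add \lnot (X \to Y), \lnot \lnot Y.
                    \lnot (X \to Y): α-rule — add X, \lnot Y.
                    × closes — contains both X and \lnot X.
          branch 2.1.2 (add \lnot ((Y \land \lnot Z) \lor \lnot X)):
            \lnot ((Y \land \lnot Z) \lor \lnot X): α-rule — add \lnot (Y \land \lnot Z), \lnot \lnot X.
            \lnot (Y \land \lnot Z): β-rule — branch into \lnot Y  //  \lnot \lnot Z.
              branch 2.1.2.1 (add \lnot Y):
                ○ open, literals {X=true, Y=false}.
              branch 2.1.2.2 (add \lnot \lnot Z):
                ○ open, literals {X=true, Z=true}.
      branch 2.2 (add (((Y \to Z) \leftrightarrow Y) \land Z)):
        (((Y \to Z) \leftrightarrow Y) \land Z): α-rule — add ((Y \to Z) \leftrightarrow Y), Z.
        ((Y \to Z) \leftrightarrow Y): β-rule — branch into (Y \to Z), Y  //  \lnot (Y \to Z), \lnot Y.
          branch 2.2.1 (add (Y \to Z), Y):
            (Y \to Z): β-rule — branch into \lnot Y  //  Z.
              branch 2.2.1.1 (add \lnot Y):
                × closes — contains both Y and \lnot Y.
              branch 2.2.1.2 (add Z):
                ○ open, literals {Y=true, Z=true}.
          branch 2.2.2 (add \lnot (Y \to Z), \lnot Y):
            \lnot (Y \to Z): α-rule — add Y, \lnot Z.
            × closes — contains both Y and \lnot Y.
4 branches closed, 7 open.
Each open branch fixes some atoms; the unmentioned ones are free. Counting distinct full assignments: branch {Y=true, Z=false} (X) contributes 2 new; branch {X=true, Y=true, Z=true} (none free) contributes 1 new; branch {X=true, Y=false, Z=true} (none free) contributes 1 new; branch {X=false, Z=false} (Y) contributes 1 new; branch {X=true, Y=false} (Z) contributes 1 new; branch {X=true, Z=true} (Y) contributes 0 new; branch {Y=true, Z=true} (X) contributes 1 new. Total: 7.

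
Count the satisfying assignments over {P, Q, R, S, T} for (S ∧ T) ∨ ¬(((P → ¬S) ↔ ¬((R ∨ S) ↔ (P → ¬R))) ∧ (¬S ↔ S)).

Initial set: {((S ∧ T) ∨ ¬(((P → ¬S) ↔ ¬((R ∨ S) ↔ (P → ¬R))) ∧ (¬S ↔ S)))}.
((S ∧ T) ∨ ¬(((P → ¬S) ↔ ¬((R ∨ S) ↔ (P → ¬R))) ∧ (¬S ↔ S))): β-rule — branch into (S ∧ T)  //  ¬(((P → ¬S) ↔ ¬((R ∨ S) ↔ (P → ¬R))) ∧ (¬S ↔ S)).
  branch 1 (add (S ∧ T)):
    (S ∧ T): α-rule — add S, T.
    ○ open, literals {S=T, T=T}.
  branch 2 (add ¬(((P → ¬S) ↔ ¬((R ∨ S) ↔ (P → ¬R))) ∧ (¬S ↔ S))):
    ¬(((P → ¬S) ↔ ¬((R ∨ S) ↔ (P → ¬R))) ∧ (¬S ↔ S)): β-rule — branch into ¬((P → ¬S) ↔ ¬((R ∨ S) ↔ (P → ¬R)))  //  ¬(¬S ↔ S).
      branch 2.1 (add ¬((P → ¬S) ↔ ¬((R ∨ S) ↔ (P → ¬R)))):
        ¬((P → ¬S) ↔ ¬((R ∨ S) ↔ (P → ¬R))): β-rule — branch into (P → ¬S), ¬¬((R ∨ S) ↔ (P → ¬R))  //  ¬(P → ¬S), ¬((R ∨ S) ↔ (P → ¬R)).
          branch 2.1.1 (add (P → ¬S), ¬¬((R ∨ S) ↔ (P → ¬R))):
            (P → ¬S): β-rule — branch into ¬P  //  ¬S.
              branch 2.1.1.1 (add ¬P):
                ¬¬((R ∨ S) ↔ (P → ¬R)): β-rule — branch into (R ∨ S), (P → ¬R)  //  ¬(R ∨ S), ¬(P → ¬R).
                  branch 2.1.1.1.1 (add (R ∨ S), (P → ¬R)):
                    (R ∨ S): β-rule — branch into R  //  S.
                      branch 2.1.1.1.1.1 (add R):
                        (P → ¬R): β-rule — branch into ¬P  //  ¬R.
                          branch 2.1.1.1.1.1.1 (add ¬P):
                            ○ open, literals {P=F, R=T}.
                          branch 2.1.1.1.1.1.2 (add ¬R):
                            × closes — contains both R and ¬R.
                      branch 2.1.1.1.1.2 (add S):
                        (P → ¬R): β-rule — branch into ¬P  //  ¬R.
                          branch 2.1.1.1.1.2.1 (add ¬P):
                            ○ open, literals {P=F, S=T}.
                          branch 2.1.1.1.1.2.2 (add ¬R):
                            ○ open, literals {P=F, R=F, S=T}.
                  branch 2.1.1.1.2 (add ¬(R ∨ S), ¬(P → ¬R)):
                    ¬(R ∨ S): α-rule — add ¬R, ¬S.
                    ¬(P → ¬R): α-rule — add P, ¬¬R.
                    × closes — contains both P and ¬P.
              branch 2.1.1.2 (add ¬S):
                ¬¬((R ∨ S) ↔ (P → ¬R)): β-rule — branch into (R ∨ S), (P → ¬R)  //  ¬(R ∨ S), ¬(P → ¬R).
                  branch 2.1.1.2.1 (add (R ∨ S), (P → ¬R)):
                    (R ∨ S): β-rule — branch into R  //  S.
                      branch 2.1.1.2.1.1 (add R):
                        (P → ¬R): β-rule — branch into ¬P  //  ¬R.
                          branch 2.1.1.2.1.1.1 (add ¬P):
                            ○ open, literals {P=F, R=T, S=F}.
                          branch 2.1.1.2.1.1.2 (add ¬R):
                            × closes — contains both R and ¬R.
                      branch 2.1.1.2.1.2 (add S):
                        × closes — contains both S and ¬S.
                  branch 2.1.1.2.2 (add ¬(R ∨ S), ¬(P → ¬R)):
                    ¬(R ∨ S): α-rule — add ¬R, ¬S.
                    ¬(P → ¬R): α-rule — add P, ¬¬R.
                    × closes — contains both R and ¬R.
          branch 2.1.2 (add ¬(P → ¬S), ¬((R ∨ S) ↔ (P → ¬R))):
            ¬(P → ¬S): α-rule — add P, ¬¬S.
            ¬((R ∨ S) ↔ (P → ¬R)): β-rule — branch into (R ∨ S), ¬(P → ¬R)  //  ¬(R ∨ S), (P → ¬R).
              branch 2.1.2.1 (add (R ∨ S), ¬(P → ¬R)):
                ¬(P → ¬R): α-rule — add P, ¬¬R.
                (R ∨ S): β-rule — branch into R  //  S.
                  branch 2.1.2.1.1 (add R):
                    ○ open, literals {P=T, R=T, S=T}.
                  branch 2.1.2.1.2 (add S):
                    ○ open, literals {P=T, R=T, S=T}.
              branch 2.1.2.2 (add ¬(R ∨ S), (P → ¬R)):
                ¬(R ∨ S): α-rule — add ¬R, ¬S.
                × closes — contains both S and ¬S.
      branch 2.2 (add ¬(¬S ↔ S)):
        ¬(¬S ↔ S): β-rule — branch into ¬S, ¬S  //  ¬¬S, S.
          branch 2.2.1 (add ¬S, ¬S):
            ○ open, literals {S=F}.
          branch 2.2.2 (add ¬¬S, S):
            ○ open, literals {S=T}.
6 branches closed, 9 open.
Each open branch fixes some atoms; the unmentioned ones are free. Counting distinct full assignments: branch {S=T, T=T} (P, Q, R) contributes 8 new; branch {P=F, R=T} (Q, S, T) contributes 6 new; branch {P=F, S=T} (Q, R, T) contributes 2 new; branch {P=F, R=F, S=T} (Q, T) contributes 0 new; branch {P=F, R=T, S=F} (Q, T) contributes 0 new; branch {P=T, R=T, S=T} (Q, T) contributes 2 new; branch {P=T, R=T, S=T} (Q, T) contributes 0 new; branch {S=F} (P, Q, R, T) contributes 12 new; branch {S=T} (P, Q, R, T) contributes 2 new. Total: 32.

32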